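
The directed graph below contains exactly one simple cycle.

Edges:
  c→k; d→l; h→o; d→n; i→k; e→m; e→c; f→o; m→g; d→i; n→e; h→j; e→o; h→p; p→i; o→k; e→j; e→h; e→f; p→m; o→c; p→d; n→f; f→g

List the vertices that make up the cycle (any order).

DFS with gray/black marking from d:
d gray
  l gray
  l black
  i gray
    k gray
    k black
  i black
  n gray
    e gray
      j gray
      j black
      o gray
        c gray
          c→k: k black — skip
        c black
        o→k: k black — skip
      o black
      e→c: c black — skip
      m gray
        g gray
        g black
      m black
      h gray
        p gray
          p→m: m black — skip
          p→d: d is gray → back edge
Back edge closes the cycle d → n → e → h → p → d; its vertices are {d, e, h, n, p}.

d, e, h, n, p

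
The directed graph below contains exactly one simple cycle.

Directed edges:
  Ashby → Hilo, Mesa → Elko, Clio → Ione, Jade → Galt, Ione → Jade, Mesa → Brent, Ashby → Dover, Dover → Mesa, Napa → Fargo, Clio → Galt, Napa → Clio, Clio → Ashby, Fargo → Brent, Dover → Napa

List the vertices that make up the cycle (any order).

Clio, Napa, Ashby, Dover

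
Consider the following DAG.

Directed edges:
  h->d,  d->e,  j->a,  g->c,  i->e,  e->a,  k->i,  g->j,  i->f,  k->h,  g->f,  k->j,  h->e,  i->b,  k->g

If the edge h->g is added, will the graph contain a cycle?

Adding h→g creates a cycle iff g can already reach h.
Explore from g: no path reaches h. The graph stays acyclic.

No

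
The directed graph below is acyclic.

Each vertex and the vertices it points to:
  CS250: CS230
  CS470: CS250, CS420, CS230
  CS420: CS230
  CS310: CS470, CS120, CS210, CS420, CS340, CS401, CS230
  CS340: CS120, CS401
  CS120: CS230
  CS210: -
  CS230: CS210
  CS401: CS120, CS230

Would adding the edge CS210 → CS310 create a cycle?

Yes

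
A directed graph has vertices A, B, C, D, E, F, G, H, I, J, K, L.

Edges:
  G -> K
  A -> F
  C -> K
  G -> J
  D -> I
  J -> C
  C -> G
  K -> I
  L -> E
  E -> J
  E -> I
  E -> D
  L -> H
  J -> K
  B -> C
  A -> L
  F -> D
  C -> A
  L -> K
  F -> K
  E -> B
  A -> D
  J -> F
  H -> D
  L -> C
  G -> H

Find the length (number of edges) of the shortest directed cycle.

For each vertex v, BFS finds the shortest path from v back to v.
The shortest such closed walk is L → C → A → L, length 3.

3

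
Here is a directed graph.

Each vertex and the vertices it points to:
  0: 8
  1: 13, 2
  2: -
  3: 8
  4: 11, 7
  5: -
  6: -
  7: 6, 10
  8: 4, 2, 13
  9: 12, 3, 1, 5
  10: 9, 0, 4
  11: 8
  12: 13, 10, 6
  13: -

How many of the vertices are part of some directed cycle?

9

A vertex is on a directed cycle iff it belongs to a strongly connected component of size ≥ 2 (or has a self-loop).
The vertices on cycles are {0, 3, 4, 7, 8, 9, 10, 11, 12} — 9 in total.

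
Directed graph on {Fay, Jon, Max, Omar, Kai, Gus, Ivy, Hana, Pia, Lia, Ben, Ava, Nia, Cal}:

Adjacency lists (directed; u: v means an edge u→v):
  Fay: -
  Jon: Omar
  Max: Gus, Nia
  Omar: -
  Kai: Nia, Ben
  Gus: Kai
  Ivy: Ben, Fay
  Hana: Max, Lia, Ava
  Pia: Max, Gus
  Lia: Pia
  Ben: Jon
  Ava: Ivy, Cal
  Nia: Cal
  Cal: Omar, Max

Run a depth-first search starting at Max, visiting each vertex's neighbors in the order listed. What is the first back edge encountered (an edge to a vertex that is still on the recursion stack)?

DFS from Max (visiting each vertex's neighbors in the order listed); mark gray on enter, black on exit:
Max gray
  Gus gray
    Kai gray
      Nia gray
        Cal gray
          Omar gray
          Omar black
          Cal→Max: Max is gray → back edge
First back edge: Cal → Max.

Cal->Max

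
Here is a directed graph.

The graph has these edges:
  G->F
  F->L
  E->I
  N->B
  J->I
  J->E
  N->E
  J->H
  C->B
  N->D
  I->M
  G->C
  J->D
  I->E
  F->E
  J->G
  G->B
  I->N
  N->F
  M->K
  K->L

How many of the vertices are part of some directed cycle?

A vertex is on a directed cycle iff it belongs to a strongly connected component of size ≥ 2 (or has a self-loop).
The vertices on cycles are {E, F, I, N} — 4 in total.

4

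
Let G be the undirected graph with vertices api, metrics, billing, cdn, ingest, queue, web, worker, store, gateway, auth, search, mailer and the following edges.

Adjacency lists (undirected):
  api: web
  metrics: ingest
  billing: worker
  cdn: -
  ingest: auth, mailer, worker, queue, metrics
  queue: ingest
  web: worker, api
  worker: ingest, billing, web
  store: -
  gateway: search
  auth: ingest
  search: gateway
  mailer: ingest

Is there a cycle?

DFS, tracking each vertex's parent; an edge to a visited non-parent vertex closes a cycle.
Start from queue:
visit queue (parent –)
  visit ingest (parent queue)
    visit auth (parent ingest)
      auth–ingest: parent, skip
    visit mailer (parent ingest)
      mailer–ingest: parent, skip
    visit worker (parent ingest)
      worker–ingest: parent, skip
      visit billing (parent worker)
        billing–worker: parent, skip
      visit web (parent worker)
        web–worker: parent, skip
        visit api (parent web)
          api–web: parent, skip
    ingest–queue: parent, skip
    visit metrics (parent ingest)
      metrics–ingest: parent, skip
visit cdn (parent –)
visit store (parent –)
visit gateway (parent –)
  visit search (parent gateway)
    search–gateway: parent, skip
No non-parent visited neighbor found — the graph is a forest.

No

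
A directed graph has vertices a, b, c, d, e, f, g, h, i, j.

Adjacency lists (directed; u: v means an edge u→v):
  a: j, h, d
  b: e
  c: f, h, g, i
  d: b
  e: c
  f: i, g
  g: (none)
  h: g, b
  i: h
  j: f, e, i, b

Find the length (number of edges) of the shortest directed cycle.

4

For each vertex v, BFS finds the shortest path from v back to v.
The shortest such closed walk is e → c → h → b → e, length 4.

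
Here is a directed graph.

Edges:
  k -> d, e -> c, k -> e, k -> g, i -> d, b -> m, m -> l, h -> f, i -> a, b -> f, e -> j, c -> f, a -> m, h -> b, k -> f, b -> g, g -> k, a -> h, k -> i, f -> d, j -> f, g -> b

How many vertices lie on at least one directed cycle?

6

A vertex is on a directed cycle iff it belongs to a strongly connected component of size ≥ 2 (or has a self-loop).
The vertices on cycles are {a, b, g, h, i, k} — 6 in total.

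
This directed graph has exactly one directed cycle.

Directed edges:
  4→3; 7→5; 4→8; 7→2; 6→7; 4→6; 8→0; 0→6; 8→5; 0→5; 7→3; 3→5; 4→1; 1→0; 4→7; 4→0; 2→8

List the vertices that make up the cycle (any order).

DFS with gray/black marking from 7:
7 gray
  5 gray
  5 black
  2 gray
    8 gray
      0 gray
        6 gray
          6→7: 7 is gray → back edge
Back edge closes the cycle 7 → 2 → 8 → 0 → 6 → 7; its vertices are {0, 2, 6, 7, 8}.

0, 2, 6, 7, 8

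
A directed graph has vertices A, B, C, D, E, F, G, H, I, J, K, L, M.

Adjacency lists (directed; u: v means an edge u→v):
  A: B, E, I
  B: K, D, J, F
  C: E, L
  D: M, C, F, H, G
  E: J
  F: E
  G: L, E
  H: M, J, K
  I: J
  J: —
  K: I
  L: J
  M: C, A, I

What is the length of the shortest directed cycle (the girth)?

For each vertex v, BFS finds the shortest path from v back to v.
The shortest such closed walk is B → D → M → A → B, length 4.

4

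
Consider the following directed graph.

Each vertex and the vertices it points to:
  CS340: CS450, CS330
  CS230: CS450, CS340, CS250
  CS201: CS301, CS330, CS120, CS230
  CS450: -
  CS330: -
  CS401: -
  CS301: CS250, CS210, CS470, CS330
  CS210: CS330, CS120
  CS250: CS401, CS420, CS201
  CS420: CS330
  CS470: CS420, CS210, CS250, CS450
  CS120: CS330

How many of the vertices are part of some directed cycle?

5

A vertex is on a directed cycle iff it belongs to a strongly connected component of size ≥ 2 (or has a self-loop).
The vertices on cycles are {CS201, CS230, CS250, CS301, CS470} — 5 in total.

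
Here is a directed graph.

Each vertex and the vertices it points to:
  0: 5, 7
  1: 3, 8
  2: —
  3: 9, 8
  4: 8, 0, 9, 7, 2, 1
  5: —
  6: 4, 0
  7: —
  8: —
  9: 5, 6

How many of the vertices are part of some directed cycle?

5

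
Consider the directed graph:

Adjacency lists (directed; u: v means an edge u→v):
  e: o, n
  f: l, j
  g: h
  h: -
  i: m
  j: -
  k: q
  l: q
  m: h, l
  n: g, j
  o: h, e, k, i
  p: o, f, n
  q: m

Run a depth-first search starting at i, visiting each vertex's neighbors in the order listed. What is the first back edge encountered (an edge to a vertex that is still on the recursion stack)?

DFS from i (visiting each vertex's neighbors in the order listed); mark gray on enter, black on exit:
i gray
  m gray
    h gray
    h black
    l gray
      q gray
        q→m: m is gray → back edge
First back edge: q → m.

q→m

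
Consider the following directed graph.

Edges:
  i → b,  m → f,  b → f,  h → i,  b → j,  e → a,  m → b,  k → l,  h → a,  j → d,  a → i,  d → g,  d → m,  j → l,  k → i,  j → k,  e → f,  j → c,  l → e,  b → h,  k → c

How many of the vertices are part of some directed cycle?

10

A vertex is on a directed cycle iff it belongs to a strongly connected component of size ≥ 2 (or has a self-loop).
The vertices on cycles are {a, b, d, e, h, i, j, k, l, m} — 10 in total.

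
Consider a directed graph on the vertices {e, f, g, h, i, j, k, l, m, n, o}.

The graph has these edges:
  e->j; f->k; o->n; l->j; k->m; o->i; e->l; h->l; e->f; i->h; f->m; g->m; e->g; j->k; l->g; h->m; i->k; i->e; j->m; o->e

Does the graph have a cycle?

DFS with white/gray/black marking, starting from f:
f gray
  k gray
    m gray
    m black
  k black
  f→m: m black — skip
f black
e gray
  g gray
    g→m: m black — skip
  g black
  j gray
    j→k: k black — skip
    j→m: m black — skip
  j black
  l gray
    l→g: g black — skip
    l→j: j black — skip
  l black
  e→f: f black — skip
e black
h gray
  h→m: m black — skip
  h→l: l black — skip
h black
i gray
  i→e: e black — skip
  i→k: k black — skip
  i→h: h black — skip
i black
n gray
n black
o gray
  o→n: n black — skip
  o→i: i black — skip
  o→e: e black — skip
o black
Every edge goes to a white or black vertex — no back edge, so the graph is acyclic.

No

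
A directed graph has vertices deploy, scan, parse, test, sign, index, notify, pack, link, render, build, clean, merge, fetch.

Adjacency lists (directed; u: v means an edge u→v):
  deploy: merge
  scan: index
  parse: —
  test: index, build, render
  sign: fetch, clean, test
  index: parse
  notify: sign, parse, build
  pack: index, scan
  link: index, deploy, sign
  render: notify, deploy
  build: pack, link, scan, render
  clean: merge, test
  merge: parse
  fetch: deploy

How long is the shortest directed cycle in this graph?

For each vertex v, BFS finds the shortest path from v back to v.
The shortest such closed walk is build → render → notify → build, length 3.

3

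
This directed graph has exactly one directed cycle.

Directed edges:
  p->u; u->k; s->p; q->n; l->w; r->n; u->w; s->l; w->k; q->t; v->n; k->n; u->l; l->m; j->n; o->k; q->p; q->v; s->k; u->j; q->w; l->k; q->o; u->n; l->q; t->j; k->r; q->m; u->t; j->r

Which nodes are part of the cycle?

DFS with gray/black marking from p:
p gray
  u gray
    n gray
    n black
    l gray
      k gray
        k→n: n black — skip
        r gray
          r→n: n black — skip
        r black
      k black
      m gray
      m black
      q gray
        w gray
          w→k: k black — skip
        w black
        q→p: p is gray → back edge
Back edge closes the cycle p → u → l → q → p; its vertices are {l, p, q, u}.

l, p, q, u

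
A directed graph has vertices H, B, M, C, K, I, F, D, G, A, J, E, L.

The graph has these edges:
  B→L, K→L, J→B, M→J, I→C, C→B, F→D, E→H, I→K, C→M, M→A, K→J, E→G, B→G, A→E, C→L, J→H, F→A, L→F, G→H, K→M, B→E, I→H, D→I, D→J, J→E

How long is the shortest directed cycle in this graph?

For each vertex v, BFS finds the shortest path from v back to v.
The shortest such closed walk is F → D → J → B → L → F, length 5.

5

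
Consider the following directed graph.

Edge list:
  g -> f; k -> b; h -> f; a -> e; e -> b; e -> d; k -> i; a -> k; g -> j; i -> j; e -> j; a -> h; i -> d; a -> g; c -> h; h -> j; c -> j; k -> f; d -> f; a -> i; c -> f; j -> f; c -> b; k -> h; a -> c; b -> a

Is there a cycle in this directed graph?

Yes

DFS with white/gray/black marking, starting from g:
g gray
  f gray
  f black
  j gray
    j→f: f black — skip
  j black
g black
a gray
  e gray
    e→j: j black — skip
    b gray
      b→a: a is gray → back edge
Back edge found, so a cycle exists: a → e → b → a.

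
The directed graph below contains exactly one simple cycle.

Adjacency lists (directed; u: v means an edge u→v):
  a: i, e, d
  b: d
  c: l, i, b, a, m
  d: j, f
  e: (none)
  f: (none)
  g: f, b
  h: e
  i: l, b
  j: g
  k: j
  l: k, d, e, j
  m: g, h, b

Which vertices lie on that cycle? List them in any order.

b, d, g, j

DFS with gray/black marking from g:
g gray
  f gray
  f black
  b gray
    d gray
      j gray
        j→g: g is gray → back edge
Back edge closes the cycle g → b → d → j → g; its vertices are {b, d, g, j}.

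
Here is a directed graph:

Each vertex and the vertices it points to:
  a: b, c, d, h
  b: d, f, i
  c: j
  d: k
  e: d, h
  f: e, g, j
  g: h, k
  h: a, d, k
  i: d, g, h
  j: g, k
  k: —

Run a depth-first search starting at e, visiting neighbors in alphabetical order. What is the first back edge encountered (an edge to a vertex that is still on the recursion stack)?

f->e

DFS from e (visiting neighbors in alphabetical order); mark gray on enter, black on exit:
e gray
  d gray
    k gray
    k black
  d black
  h gray
    a gray
      b gray
        b→d: d black — skip
        f gray
          f→e: e is gray → back edge
First back edge: f → e.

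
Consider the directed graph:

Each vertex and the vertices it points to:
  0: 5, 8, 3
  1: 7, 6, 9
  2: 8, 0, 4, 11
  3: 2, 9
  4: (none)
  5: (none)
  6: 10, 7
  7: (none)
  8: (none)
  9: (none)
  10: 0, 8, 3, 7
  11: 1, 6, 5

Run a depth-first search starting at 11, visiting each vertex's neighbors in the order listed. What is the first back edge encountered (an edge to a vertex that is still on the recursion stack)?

DFS from 11 (visiting each vertex's neighbors in the order listed); mark gray on enter, black on exit:
11 gray
  1 gray
    7 gray
    7 black
    6 gray
      10 gray
        0 gray
          5 gray
          5 black
          8 gray
          8 black
          3 gray
            2 gray
              2→8: 8 black — skip
              2→0: 0 is gray → back edge
First back edge: 2 → 0.

2→0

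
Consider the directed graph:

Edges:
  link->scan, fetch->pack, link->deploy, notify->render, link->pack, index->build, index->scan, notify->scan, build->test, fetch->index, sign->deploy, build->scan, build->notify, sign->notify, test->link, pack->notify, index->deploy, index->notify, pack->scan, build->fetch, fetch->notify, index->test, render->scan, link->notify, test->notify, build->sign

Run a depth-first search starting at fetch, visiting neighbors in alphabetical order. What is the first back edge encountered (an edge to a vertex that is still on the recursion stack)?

build->fetch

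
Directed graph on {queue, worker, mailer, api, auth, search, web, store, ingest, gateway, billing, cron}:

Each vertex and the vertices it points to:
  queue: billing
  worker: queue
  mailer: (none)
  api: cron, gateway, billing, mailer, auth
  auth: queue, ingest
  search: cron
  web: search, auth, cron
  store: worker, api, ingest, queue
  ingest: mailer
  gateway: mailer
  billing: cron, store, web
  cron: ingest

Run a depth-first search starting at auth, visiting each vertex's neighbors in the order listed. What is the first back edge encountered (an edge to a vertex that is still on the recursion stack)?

worker→queue

DFS from auth (visiting each vertex's neighbors in the order listed); mark gray on enter, black on exit:
auth gray
  queue gray
    billing gray
      cron gray
        ingest gray
          mailer gray
          mailer black
        ingest black
      cron black
      store gray
        worker gray
          worker→queue: queue is gray → back edge
First back edge: worker → queue.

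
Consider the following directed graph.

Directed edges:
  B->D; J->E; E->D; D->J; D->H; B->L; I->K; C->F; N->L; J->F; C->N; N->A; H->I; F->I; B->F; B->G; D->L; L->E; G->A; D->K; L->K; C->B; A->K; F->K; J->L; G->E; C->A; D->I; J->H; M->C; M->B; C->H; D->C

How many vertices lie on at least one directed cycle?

8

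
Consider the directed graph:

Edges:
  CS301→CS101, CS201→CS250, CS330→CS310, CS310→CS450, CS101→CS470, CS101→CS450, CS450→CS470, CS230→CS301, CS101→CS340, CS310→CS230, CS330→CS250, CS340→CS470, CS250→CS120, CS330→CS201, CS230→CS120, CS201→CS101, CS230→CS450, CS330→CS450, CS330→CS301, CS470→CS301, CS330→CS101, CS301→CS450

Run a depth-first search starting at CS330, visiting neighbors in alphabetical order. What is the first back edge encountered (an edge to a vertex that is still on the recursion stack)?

CS301→CS101

DFS from CS330 (visiting neighbors in alphabetical order); mark gray on enter, black on exit:
CS330 gray
  CS101 gray
    CS340 gray
      CS470 gray
        CS301 gray
          CS301→CS101: CS101 is gray → back edge
First back edge: CS301 → CS101.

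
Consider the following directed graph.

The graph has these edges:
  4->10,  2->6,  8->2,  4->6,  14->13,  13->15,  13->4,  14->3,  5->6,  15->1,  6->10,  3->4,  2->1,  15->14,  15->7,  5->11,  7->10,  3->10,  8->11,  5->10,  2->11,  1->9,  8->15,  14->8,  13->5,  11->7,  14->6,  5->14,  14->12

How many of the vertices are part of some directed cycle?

A vertex is on a directed cycle iff it belongs to a strongly connected component of size ≥ 2 (or has a self-loop).
The vertices on cycles are {5, 8, 13, 14, 15} — 5 in total.

5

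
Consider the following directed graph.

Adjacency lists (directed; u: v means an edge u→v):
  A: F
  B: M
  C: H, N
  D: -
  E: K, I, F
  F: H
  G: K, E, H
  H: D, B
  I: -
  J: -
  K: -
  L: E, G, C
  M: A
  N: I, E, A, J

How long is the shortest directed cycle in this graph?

5

For each vertex v, BFS finds the shortest path from v back to v.
The shortest such closed walk is H → B → M → A → F → H, length 5.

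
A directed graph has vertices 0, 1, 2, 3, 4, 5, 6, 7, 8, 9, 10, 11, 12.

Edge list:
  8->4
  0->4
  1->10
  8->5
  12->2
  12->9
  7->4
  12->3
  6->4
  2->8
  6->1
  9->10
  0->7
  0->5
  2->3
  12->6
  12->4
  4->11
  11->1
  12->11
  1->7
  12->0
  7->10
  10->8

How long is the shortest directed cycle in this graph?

4

For each vertex v, BFS finds the shortest path from v back to v.
The shortest such closed walk is 11 → 1 → 7 → 4 → 11, length 4.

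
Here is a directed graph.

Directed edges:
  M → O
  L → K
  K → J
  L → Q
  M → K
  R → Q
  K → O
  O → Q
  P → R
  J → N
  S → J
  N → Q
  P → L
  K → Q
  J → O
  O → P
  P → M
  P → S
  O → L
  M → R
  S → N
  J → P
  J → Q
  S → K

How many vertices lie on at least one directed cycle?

A vertex is on a directed cycle iff it belongs to a strongly connected component of size ≥ 2 (or has a self-loop).
The vertices on cycles are {J, K, L, M, O, P, S} — 7 in total.

7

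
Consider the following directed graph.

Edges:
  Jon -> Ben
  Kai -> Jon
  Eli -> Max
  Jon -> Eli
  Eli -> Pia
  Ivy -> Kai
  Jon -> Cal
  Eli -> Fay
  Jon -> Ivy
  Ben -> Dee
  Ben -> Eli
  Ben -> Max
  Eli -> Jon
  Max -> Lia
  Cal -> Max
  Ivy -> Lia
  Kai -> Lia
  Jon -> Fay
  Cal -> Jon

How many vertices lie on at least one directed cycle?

A vertex is on a directed cycle iff it belongs to a strongly connected component of size ≥ 2 (or has a self-loop).
The vertices on cycles are {Ben, Cal, Eli, Ivy, Jon, Kai} — 6 in total.

6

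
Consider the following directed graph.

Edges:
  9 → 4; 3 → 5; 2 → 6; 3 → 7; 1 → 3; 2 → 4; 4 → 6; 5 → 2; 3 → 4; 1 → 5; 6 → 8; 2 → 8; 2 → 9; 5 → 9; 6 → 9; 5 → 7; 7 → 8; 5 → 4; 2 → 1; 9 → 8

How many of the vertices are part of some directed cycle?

7

A vertex is on a directed cycle iff it belongs to a strongly connected component of size ≥ 2 (or has a self-loop).
The vertices on cycles are {1, 2, 3, 4, 5, 6, 9} — 7 in total.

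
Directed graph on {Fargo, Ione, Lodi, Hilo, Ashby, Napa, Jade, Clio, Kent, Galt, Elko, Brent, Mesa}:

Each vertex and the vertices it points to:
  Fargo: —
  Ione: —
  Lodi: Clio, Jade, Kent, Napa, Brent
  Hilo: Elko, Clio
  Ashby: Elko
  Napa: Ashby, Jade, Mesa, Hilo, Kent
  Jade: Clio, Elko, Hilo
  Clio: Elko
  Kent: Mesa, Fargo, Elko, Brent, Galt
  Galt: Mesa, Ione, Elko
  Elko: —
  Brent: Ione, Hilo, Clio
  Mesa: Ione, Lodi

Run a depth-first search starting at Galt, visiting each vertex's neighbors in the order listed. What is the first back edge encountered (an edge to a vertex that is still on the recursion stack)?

DFS from Galt (visiting each vertex's neighbors in the order listed); mark gray on enter, black on exit:
Galt gray
  Mesa gray
    Ione gray
    Ione black
    Lodi gray
      Clio gray
        Elko gray
        Elko black
      Clio black
      Jade gray
        Jade→Clio: Clio black — skip
        Jade→Elko: Elko black — skip
        Hilo gray
          Hilo→Elko: Elko black — skip
          Hilo→Clio: Clio black — skip
        Hilo black
      Jade black
      Kent gray
        Kent→Mesa: Mesa is gray → back edge
First back edge: Kent → Mesa.

Kent→Mesa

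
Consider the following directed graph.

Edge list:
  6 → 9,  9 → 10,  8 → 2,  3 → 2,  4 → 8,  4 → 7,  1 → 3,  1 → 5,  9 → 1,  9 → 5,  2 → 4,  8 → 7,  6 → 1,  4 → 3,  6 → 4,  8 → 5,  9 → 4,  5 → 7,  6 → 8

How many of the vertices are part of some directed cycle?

A vertex is on a directed cycle iff it belongs to a strongly connected component of size ≥ 2 (or has a self-loop).
The vertices on cycles are {2, 3, 4, 8} — 4 in total.

4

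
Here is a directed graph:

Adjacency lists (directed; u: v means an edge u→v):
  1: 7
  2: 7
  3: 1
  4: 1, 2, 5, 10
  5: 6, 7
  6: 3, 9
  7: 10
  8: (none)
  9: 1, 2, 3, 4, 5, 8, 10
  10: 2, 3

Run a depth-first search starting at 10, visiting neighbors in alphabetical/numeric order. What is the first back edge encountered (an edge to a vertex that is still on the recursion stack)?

DFS from 10 (visiting neighbors in alphabetical/numeric order); mark gray on enter, black on exit:
10 gray
  2 gray
    7 gray
      7→10: 10 is gray → back edge
First back edge: 7 → 10.

7->10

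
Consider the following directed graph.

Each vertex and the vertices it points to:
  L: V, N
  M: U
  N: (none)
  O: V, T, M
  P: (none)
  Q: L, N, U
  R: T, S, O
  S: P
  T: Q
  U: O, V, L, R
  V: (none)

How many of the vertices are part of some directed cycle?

A vertex is on a directed cycle iff it belongs to a strongly connected component of size ≥ 2 (or has a self-loop).
The vertices on cycles are {M, O, Q, R, T, U} — 6 in total.

6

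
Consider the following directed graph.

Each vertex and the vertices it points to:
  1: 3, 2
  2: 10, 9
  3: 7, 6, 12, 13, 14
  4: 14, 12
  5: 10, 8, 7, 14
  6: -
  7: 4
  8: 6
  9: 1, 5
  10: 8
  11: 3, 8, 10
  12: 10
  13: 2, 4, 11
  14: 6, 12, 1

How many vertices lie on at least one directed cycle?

10

A vertex is on a directed cycle iff it belongs to a strongly connected component of size ≥ 2 (or has a self-loop).
The vertices on cycles are {1, 2, 3, 4, 5, 7, 9, 11, 13, 14} — 10 in total.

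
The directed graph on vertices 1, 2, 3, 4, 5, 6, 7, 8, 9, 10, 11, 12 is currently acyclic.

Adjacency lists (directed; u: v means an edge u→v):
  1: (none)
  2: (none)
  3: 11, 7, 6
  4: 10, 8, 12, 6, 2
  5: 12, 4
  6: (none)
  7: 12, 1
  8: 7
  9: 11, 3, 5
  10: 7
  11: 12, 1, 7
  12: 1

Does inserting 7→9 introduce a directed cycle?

Adding 7→9 creates a cycle iff 9 can already reach 7.
Path from 9: 9 → 3 → 7.
So 9 → … → 7 → 9 is a cycle.

Yes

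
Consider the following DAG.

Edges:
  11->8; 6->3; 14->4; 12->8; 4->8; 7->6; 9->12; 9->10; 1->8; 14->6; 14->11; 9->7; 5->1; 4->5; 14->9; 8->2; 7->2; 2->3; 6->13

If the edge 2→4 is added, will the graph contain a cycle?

Yes

Adding 2→4 creates a cycle iff 4 can already reach 2.
Path from 4: 4 → 8 → 2.
So 4 → … → 2 → 4 is a cycle.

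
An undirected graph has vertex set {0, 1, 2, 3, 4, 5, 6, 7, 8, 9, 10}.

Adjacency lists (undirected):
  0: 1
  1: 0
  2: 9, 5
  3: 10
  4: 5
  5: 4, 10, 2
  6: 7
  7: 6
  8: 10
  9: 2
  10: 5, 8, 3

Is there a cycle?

DFS, tracking each vertex's parent; an edge to a visited non-parent vertex closes a cycle.
Start from 5:
visit 5 (parent –)
  visit 4 (parent 5)
    4–5: parent, skip
  visit 10 (parent 5)
    10–5: parent, skip
    visit 8 (parent 10)
      8–10: parent, skip
    visit 3 (parent 10)
      3–10: parent, skip
  visit 2 (parent 5)
    visit 9 (parent 2)
      9–2: parent, skip
    2–5: parent, skip
visit 0 (parent –)
  visit 1 (parent 0)
    1–0: parent, skip
visit 6 (parent –)
  visit 7 (parent 6)
    7–6: parent, skip
No non-parent visited neighbor found — the graph is a forest.

No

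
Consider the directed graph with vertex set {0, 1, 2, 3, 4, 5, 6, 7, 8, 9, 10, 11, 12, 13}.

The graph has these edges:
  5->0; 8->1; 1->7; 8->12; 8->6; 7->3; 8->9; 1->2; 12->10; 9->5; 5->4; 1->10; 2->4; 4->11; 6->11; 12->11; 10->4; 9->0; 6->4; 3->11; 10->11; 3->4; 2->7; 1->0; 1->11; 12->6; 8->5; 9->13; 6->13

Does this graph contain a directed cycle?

No

DFS with white/gray/black marking, starting from 13:
13 gray
13 black
0 gray
0 black
1 gray
  2 gray
    4 gray
      11 gray
      11 black
    4 black
    7 gray
      3 gray
        3→11: 11 black — skip
        3→4: 4 black — skip
      3 black
    7 black
  2 black
  1→0: 0 black — skip
  10 gray
    10→4: 4 black — skip
    10→11: 11 black — skip
  10 black
  1→11: 11 black — skip
  1→7: 7 black — skip
1 black
5 gray
  5→0: 0 black — skip
  5→4: 4 black — skip
5 black
6 gray
  6→13: 13 black — skip
  6→4: 4 black — skip
  6→11: 11 black — skip
6 black
8 gray
  8→1: 1 black — skip
  9 gray
    9→13: 13 black — skip
    9→0: 0 black — skip
    9→5: 5 black — skip
  9 black
  8→6: 6 black — skip
  12 gray
    12→11: 11 black — skip
    12→6: 6 black — skip
    12→10: 10 black — skip
  12 black
  8→5: 5 black — skip
8 black
Every edge goes to a white or black vertex — no back edge, so the graph is acyclic.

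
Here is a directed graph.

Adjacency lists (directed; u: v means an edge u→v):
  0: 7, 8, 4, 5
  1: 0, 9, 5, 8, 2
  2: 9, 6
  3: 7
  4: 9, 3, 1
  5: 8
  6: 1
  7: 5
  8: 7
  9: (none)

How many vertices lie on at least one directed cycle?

8

A vertex is on a directed cycle iff it belongs to a strongly connected component of size ≥ 2 (or has a self-loop).
The vertices on cycles are {0, 1, 2, 4, 5, 6, 7, 8} — 8 in total.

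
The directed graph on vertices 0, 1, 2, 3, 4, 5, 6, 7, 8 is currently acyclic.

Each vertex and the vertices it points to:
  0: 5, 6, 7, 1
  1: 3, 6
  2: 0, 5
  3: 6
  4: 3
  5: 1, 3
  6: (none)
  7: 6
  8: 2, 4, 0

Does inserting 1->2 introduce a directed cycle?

Yes

Adding 1→2 creates a cycle iff 2 can already reach 1.
Path from 2: 2 → 0 → 1.
So 2 → … → 1 → 2 is a cycle.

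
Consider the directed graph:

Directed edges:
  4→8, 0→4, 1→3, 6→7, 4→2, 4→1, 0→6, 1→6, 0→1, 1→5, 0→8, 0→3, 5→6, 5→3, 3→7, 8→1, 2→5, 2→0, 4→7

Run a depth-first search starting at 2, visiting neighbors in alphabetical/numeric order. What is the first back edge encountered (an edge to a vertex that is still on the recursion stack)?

4->2

DFS from 2 (visiting neighbors in alphabetical/numeric order); mark gray on enter, black on exit:
2 gray
  0 gray
    1 gray
      3 gray
        7 gray
        7 black
      3 black
      5 gray
        5→3: 3 black — skip
        6 gray
          6→7: 7 black — skip
        6 black
      5 black
      1→6: 6 black — skip
    1 black
    0→3: 3 black — skip
    4 gray
      4→1: 1 black — skip
      4→2: 2 is gray → back edge
First back edge: 4 → 2.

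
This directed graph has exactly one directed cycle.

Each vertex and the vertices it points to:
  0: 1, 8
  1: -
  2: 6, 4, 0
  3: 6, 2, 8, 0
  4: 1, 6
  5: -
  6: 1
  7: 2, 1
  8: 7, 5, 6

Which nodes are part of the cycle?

DFS with gray/black marking from 8:
8 gray
  7 gray
    2 gray
      6 gray
        1 gray
        1 black
      6 black
      4 gray
        4→1: 1 black — skip
        4→6: 6 black — skip
      4 black
      0 gray
        0→1: 1 black — skip
        0→8: 8 is gray → back edge
Back edge closes the cycle 8 → 7 → 2 → 0 → 8; its vertices are {0, 2, 7, 8}.

0, 2, 7, 8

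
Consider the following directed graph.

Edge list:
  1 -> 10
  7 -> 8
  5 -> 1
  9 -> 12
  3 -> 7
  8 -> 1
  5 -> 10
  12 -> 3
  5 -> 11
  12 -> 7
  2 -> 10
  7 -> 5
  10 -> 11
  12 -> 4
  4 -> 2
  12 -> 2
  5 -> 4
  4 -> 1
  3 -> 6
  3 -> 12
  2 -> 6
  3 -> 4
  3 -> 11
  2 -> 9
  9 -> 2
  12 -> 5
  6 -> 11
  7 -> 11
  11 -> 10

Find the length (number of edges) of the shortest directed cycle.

For each vertex v, BFS finds the shortest path from v back to v.
The shortest such closed walk is 9 → 2 → 9, length 2.

2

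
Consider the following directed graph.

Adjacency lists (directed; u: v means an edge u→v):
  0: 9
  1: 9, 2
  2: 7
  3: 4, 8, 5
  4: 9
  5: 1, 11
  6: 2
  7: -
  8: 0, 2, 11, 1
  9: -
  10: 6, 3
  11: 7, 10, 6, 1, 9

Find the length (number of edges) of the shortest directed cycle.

For each vertex v, BFS finds the shortest path from v back to v.
The shortest such closed walk is 3 → 8 → 11 → 10 → 3, length 4.

4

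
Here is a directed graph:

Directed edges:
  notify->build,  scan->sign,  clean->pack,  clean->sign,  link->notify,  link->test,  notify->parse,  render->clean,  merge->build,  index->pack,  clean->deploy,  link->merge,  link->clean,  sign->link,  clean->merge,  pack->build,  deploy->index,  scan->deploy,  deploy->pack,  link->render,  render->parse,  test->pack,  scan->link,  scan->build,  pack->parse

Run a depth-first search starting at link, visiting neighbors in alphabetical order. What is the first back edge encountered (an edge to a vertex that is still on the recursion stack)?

sign->link

DFS from link (visiting neighbors in alphabetical order); mark gray on enter, black on exit:
link gray
  clean gray
    deploy gray
      index gray
        pack gray
          build gray
          build black
          parse gray
          parse black
        pack black
      index black
      deploy→pack: pack black — skip
    deploy black
    merge gray
      merge→build: build black — skip
    merge black
    clean→pack: pack black — skip
    sign gray
      sign→link: link is gray → back edge
First back edge: sign → link.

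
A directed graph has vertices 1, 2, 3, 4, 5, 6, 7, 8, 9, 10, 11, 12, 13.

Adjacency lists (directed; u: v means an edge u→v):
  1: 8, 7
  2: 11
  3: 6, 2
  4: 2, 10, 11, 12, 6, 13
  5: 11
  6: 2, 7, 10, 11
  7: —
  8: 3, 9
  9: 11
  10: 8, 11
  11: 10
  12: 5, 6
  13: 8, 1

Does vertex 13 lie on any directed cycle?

No

13 lies on a cycle iff there is a path from 13 back to itself.
Exploring from 13, it never reaches itself; equivalently, its strongly connected component is a singleton.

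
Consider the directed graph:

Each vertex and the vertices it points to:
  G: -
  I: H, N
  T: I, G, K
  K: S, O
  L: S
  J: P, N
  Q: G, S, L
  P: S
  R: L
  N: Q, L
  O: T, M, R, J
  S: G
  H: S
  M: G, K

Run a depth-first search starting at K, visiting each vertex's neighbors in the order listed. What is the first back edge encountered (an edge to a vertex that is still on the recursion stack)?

T→K

DFS from K (visiting each vertex's neighbors in the order listed); mark gray on enter, black on exit:
K gray
  S gray
    G gray
    G black
  S black
  O gray
    T gray
      I gray
        H gray
          H→S: S black — skip
        H black
        N gray
          Q gray
            Q→G: G black — skip
            Q→S: S black — skip
            L gray
              L→S: S black — skip
            L black
          Q black
          N→L: L black — skip
        N black
      I black
      T→G: G black — skip
      T→K: K is gray → back edge
First back edge: T → K.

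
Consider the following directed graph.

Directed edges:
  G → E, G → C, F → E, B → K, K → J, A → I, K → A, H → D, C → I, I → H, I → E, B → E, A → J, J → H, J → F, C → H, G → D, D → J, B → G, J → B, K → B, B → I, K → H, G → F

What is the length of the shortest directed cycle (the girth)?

2

For each vertex v, BFS finds the shortest path from v back to v.
The shortest such closed walk is B → K → B, length 2.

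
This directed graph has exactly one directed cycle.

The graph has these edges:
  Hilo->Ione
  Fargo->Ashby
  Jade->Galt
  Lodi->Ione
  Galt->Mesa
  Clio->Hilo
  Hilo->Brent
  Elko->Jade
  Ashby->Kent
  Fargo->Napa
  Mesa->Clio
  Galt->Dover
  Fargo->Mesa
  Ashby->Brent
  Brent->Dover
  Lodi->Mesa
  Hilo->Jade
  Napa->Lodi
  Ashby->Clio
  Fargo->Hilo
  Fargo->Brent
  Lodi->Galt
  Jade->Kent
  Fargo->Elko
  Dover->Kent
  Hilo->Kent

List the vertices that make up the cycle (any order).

Clio, Galt, Hilo, Jade, Mesa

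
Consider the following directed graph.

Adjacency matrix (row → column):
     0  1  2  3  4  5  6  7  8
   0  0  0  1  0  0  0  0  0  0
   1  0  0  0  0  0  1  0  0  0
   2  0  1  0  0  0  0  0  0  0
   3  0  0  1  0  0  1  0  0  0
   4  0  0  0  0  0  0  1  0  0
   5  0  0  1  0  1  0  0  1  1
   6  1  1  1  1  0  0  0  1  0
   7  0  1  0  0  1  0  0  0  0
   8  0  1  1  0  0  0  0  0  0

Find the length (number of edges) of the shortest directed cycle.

3

For each vertex v, BFS finds the shortest path from v back to v.
The shortest such closed walk is 6 → 7 → 4 → 6, length 3.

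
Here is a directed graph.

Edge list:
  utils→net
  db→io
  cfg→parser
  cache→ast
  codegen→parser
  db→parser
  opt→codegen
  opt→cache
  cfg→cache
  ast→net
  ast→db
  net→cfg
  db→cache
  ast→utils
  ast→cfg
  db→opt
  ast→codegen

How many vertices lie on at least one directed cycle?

7

A vertex is on a directed cycle iff it belongs to a strongly connected component of size ≥ 2 (or has a self-loop).
The vertices on cycles are {db, ast, cfg, net, opt, cache, utils} — 7 in total.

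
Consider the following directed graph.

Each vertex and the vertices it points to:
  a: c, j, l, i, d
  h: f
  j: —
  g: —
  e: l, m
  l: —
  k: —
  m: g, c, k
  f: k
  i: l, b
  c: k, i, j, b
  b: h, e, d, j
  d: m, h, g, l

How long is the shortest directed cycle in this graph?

4

For each vertex v, BFS finds the shortest path from v back to v.
The shortest such closed walk is c → b → e → m → c, length 4.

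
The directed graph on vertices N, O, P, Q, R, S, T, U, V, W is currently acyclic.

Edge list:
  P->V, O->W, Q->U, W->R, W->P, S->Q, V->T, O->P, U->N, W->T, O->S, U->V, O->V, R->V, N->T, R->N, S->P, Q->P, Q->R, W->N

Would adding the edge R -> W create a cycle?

Yes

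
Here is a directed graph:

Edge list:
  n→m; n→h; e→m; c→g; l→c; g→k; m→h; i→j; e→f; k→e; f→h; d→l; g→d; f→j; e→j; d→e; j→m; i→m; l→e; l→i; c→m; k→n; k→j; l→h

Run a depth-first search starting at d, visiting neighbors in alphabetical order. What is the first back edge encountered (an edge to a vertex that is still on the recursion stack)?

DFS from d (visiting neighbors in alphabetical order); mark gray on enter, black on exit:
d gray
  e gray
    f gray
      h gray
      h black
      j gray
        m gray
          m→h: h black — skip
        m black
      j black
    f black
    e→j: j black — skip
    e→m: m black — skip
  e black
  l gray
    c gray
      g gray
        g→d: d is gray → back edge
First back edge: g → d.

g->d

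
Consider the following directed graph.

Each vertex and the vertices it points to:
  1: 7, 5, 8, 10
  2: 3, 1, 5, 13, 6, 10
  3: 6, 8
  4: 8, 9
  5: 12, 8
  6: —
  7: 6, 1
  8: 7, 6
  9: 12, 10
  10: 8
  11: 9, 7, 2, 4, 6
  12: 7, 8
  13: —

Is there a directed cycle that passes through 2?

No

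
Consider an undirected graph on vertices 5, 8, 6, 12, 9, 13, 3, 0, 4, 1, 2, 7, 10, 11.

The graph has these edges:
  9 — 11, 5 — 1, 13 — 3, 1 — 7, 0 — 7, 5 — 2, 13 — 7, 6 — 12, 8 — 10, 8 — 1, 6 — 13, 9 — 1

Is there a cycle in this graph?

DFS, tracking each vertex's parent; an edge to a visited non-parent vertex closes a cycle.
Start from 5:
visit 5 (parent –)
  visit 2 (parent 5)
    2–5: parent, skip
  visit 1 (parent 5)
    visit 8 (parent 1)
      8–1: parent, skip
      visit 10 (parent 8)
        10–8: parent, skip
    visit 7 (parent 1)
      visit 13 (parent 7)
        13–7: parent, skip
        visit 6 (parent 13)
          visit 12 (parent 6)
            12–6: parent, skip
          6–13: parent, skip
        visit 3 (parent 13)
          3–13: parent, skip
      7–1: parent, skip
      visit 0 (parent 7)
        0–7: parent, skip
    1–5: parent, skip
    visit 9 (parent 1)
      9–1: parent, skip
      visit 11 (parent 9)
        11–9: parent, skip
visit 4 (parent –)
No non-parent visited neighbor found — the graph is a forest.

No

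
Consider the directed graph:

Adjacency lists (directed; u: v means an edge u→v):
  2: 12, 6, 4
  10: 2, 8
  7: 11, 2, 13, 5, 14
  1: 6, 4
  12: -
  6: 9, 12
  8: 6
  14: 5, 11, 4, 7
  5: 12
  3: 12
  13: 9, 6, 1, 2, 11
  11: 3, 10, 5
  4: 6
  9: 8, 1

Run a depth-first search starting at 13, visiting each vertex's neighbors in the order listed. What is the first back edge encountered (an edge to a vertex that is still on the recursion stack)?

6->9

DFS from 13 (visiting each vertex's neighbors in the order listed); mark gray on enter, black on exit:
13 gray
  9 gray
    8 gray
      6 gray
        6→9: 9 is gray → back edge
First back edge: 6 → 9.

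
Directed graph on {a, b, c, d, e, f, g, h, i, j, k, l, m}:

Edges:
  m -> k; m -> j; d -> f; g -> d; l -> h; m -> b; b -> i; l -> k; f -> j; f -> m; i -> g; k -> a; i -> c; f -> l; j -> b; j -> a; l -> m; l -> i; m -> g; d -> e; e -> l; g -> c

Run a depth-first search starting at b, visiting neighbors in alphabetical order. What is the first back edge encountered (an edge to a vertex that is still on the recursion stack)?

l->i

DFS from b (visiting neighbors in alphabetical order); mark gray on enter, black on exit:
b gray
  i gray
    c gray
    c black
    g gray
      g→c: c black — skip
      d gray
        e gray
          l gray
            h gray
            h black
            l→i: i is gray → back edge
First back edge: l → i.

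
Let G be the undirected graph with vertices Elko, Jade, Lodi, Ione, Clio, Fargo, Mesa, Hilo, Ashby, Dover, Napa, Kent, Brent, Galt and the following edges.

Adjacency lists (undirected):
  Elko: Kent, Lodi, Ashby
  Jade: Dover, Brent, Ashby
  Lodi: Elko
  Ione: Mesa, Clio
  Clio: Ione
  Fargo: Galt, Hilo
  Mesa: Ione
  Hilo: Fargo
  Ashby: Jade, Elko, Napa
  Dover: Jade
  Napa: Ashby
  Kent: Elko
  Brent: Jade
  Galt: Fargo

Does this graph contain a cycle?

DFS, tracking each vertex's parent; an edge to a visited non-parent vertex closes a cycle.
Start from Dover:
visit Dover (parent –)
  visit Jade (parent Dover)
    Jade–Dover: parent, skip
    visit Brent (parent Jade)
      Brent–Jade: parent, skip
    visit Ashby (parent Jade)
      Ashby–Jade: parent, skip
      visit Elko (parent Ashby)
        visit Kent (parent Elko)
          Kent–Elko: parent, skip
        visit Lodi (parent Elko)
          Lodi–Elko: parent, skip
        Elko–Ashby: parent, skip
      visit Napa (parent Ashby)
        Napa–Ashby: parent, skip
visit Ione (parent –)
  visit Mesa (parent Ione)
    Mesa–Ione: parent, skip
  visit Clio (parent Ione)
    Clio–Ione: parent, skip
visit Fargo (parent –)
  visit Galt (parent Fargo)
    Galt–Fargo: parent, skip
  visit Hilo (parent Fargo)
    Hilo–Fargo: parent, skip
No non-parent visited neighbor found — the graph is a forest.

No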